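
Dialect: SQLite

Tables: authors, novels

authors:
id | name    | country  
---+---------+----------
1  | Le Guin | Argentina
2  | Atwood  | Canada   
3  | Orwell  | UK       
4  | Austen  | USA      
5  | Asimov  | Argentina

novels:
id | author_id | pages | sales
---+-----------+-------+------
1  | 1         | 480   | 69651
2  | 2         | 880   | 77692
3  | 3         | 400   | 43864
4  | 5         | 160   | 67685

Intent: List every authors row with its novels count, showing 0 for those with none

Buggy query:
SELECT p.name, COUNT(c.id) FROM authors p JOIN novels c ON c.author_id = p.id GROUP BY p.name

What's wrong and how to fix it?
Bug: INNER JOIN drops authors rows that have no matching novels rows

Fix: Use LEFT JOIN so parents without children still appear (COUNT(c.id) gives 0)

Corrected query:
SELECT p.name, COUNT(c.id) FROM authors p LEFT JOIN novels c ON c.author_id = p.id GROUP BY p.name

Result:
name    | COUNT(c.id)
--------+------------
Asimov  | 1          
Atwood  | 1          
Austen  | 0          
Le Guin | 1          
Orwell  | 1          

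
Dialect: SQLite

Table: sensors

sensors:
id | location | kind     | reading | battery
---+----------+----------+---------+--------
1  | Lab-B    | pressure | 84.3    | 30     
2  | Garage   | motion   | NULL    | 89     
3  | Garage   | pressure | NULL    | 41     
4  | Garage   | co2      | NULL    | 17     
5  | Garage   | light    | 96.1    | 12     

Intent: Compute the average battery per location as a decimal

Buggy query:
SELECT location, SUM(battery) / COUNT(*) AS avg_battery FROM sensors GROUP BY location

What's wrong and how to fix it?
Bug: Both operands are integers, so '/' performs integer division and truncates

Fix: Multiply by 1.0 (or CAST to REAL) to force floating-point division

Corrected query:
SELECT location, SUM(battery) * 1.0 / COUNT(*) AS avg_battery FROM sensors GROUP BY location

Result:
location | avg_battery
---------+------------
Garage   | 39.75      
Lab-B    | 30         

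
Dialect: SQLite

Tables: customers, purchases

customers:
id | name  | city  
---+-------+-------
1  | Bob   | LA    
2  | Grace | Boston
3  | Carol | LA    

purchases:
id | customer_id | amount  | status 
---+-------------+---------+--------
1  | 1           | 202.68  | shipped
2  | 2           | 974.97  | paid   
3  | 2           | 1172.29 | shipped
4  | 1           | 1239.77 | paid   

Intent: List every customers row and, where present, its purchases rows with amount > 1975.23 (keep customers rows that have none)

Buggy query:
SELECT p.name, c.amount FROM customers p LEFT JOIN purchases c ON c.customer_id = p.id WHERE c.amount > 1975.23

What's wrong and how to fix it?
Bug: A WHERE condition on the right-hand table after LEFT JOIN drops unmatched parents

Fix: Put 'c.amount > 1975.23' in the JOIN's ON clause instead of WHERE

Corrected query:
SELECT p.name, c.amount FROM customers p LEFT JOIN purchases c ON c.customer_id = p.id AND c.amount > 1975.23

Result:
name  | amount
------+-------
Bob   | NULL  
Grace | NULL  
Carol | NULL  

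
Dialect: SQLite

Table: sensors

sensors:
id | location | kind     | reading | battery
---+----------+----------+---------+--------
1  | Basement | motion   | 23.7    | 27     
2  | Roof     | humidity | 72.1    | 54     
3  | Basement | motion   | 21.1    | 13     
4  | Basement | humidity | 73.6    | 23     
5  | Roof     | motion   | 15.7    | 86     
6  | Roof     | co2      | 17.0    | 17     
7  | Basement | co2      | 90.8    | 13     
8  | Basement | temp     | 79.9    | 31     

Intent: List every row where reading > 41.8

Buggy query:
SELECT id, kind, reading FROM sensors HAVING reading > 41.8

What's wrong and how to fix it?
Bug: This is a non-aggregate query (no GROUP BY, no aggregates), so in SQLite the HAVING clause is invalid here; a row-level condition belongs in WHERE

Fix: Replace HAVING with WHERE since the condition applies to individual rows

Corrected query:
SELECT id, kind, reading FROM sensors WHERE reading > 41.8

Result:
id | kind     | reading
---+----------+--------
2  | humidity | 72.1   
4  | humidity | 73.6   
7  | co2      | 90.8   
8  | temp     | 79.9   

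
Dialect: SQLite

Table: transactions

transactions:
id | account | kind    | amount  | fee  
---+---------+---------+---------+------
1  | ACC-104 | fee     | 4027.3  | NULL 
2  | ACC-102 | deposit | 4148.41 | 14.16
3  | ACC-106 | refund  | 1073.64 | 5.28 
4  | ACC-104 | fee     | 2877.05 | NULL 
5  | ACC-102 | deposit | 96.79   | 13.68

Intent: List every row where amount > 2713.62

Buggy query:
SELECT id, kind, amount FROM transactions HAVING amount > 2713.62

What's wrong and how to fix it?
Bug: This is a non-aggregate query (no GROUP BY, no aggregates), so in SQLite the HAVING clause is invalid here; a row-level condition belongs in WHERE

Fix: Replace HAVING with WHERE since the condition applies to individual rows

Corrected query:
SELECT id, kind, amount FROM transactions WHERE amount > 2713.62

Result:
id | kind    | amount 
---+---------+--------
1  | fee     | 4027.3 
2  | deposit | 4148.41
4  | fee     | 2877.05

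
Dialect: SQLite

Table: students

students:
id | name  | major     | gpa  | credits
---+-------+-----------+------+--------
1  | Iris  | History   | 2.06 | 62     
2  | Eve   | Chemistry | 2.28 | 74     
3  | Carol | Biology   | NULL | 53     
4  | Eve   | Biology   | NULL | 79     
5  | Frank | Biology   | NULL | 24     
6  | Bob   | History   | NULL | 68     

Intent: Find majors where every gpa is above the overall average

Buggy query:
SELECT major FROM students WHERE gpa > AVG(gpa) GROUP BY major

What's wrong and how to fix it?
Bug: AVG() is an aggregate; it can't sit directly in WHERE

Fix: Use a subquery for AVG and a HAVING MIN(...) filter so the condition holds for every row in the group

Corrected query:
SELECT major FROM students GROUP BY major HAVING MIN(gpa) > (SELECT AVG(gpa) FROM students)

Result:
major    
---------
Chemistry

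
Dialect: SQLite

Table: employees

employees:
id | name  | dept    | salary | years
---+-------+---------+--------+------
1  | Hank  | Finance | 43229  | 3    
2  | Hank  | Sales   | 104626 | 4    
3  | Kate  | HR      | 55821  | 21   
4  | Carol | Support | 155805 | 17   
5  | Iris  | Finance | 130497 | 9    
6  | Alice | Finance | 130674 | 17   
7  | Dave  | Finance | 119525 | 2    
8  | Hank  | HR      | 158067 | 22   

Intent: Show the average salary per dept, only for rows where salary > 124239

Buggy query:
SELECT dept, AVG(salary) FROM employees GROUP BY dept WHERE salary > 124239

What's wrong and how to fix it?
Bug: WHERE cannot follow GROUP BY

Fix: Place WHERE between FROM and GROUP BY

Corrected query:
SELECT dept, AVG(salary) FROM employees WHERE salary > 124239 GROUP BY dept

Result:
dept    | AVG(salary)
--------+------------
Finance | 130585.5   
HR      | 158067     
Support | 155805     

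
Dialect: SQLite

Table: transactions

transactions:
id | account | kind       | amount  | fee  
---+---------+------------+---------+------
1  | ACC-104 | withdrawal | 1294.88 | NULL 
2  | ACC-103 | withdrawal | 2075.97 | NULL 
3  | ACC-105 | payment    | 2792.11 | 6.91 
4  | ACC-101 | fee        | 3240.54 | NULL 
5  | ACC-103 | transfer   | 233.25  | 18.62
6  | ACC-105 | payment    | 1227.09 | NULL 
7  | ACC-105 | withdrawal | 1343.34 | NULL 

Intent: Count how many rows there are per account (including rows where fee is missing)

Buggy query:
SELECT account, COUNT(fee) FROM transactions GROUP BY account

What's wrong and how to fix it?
Bug: COUNT(fee) skips NULLs, so groups with missing fee are undercounted

Fix: Use COUNT(*) to count all rows regardless of NULL

Corrected query:
SELECT account, COUNT(*) FROM transactions GROUP BY account

Result:
account | COUNT(*)
--------+---------
ACC-101 | 1       
ACC-103 | 2       
ACC-104 | 1       
ACC-105 | 3       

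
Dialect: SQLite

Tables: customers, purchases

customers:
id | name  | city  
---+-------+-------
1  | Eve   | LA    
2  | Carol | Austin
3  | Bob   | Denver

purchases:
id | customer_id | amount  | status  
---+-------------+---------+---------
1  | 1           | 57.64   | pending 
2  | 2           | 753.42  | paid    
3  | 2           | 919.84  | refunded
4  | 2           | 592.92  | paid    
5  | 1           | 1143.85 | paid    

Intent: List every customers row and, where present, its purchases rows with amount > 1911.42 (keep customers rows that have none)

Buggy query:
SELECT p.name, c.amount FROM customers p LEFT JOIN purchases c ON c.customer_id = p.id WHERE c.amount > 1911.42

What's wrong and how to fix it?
Bug: Filtering c.amount in WHERE discards the NULL rows produced by LEFT JOIN, turning it into an inner join

Fix: Put 'c.amount > 1911.42' in the JOIN's ON clause instead of WHERE

Corrected query:
SELECT p.name, c.amount FROM customers p LEFT JOIN purchases c ON c.customer_id = p.id AND c.amount > 1911.42

Result:
name  | amount
------+-------
Eve   | NULL  
Carol | NULL  
Bob   | NULL  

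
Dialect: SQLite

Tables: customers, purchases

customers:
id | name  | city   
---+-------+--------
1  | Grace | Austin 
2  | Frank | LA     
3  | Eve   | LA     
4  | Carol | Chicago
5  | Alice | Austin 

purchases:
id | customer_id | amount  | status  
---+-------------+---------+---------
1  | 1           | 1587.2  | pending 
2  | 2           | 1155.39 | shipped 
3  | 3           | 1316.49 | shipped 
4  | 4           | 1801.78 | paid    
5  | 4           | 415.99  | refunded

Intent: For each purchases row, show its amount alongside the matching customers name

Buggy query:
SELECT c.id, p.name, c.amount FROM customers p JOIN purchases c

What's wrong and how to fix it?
Bug: JOIN with no ON clause produces a cartesian product; every purchases row pairs with every customers row

Fix: Specify the join condition linking the foreign key to the parent id

Corrected query:
SELECT c.id, p.name, c.amount FROM customers p JOIN purchases c ON c.customer_id = p.id

Result:
id | name  | amount 
---+-------+--------
1  | Grace | 1587.2 
2  | Frank | 1155.39
3  | Eve   | 1316.49
4  | Carol | 1801.78
5  | Carol | 415.99 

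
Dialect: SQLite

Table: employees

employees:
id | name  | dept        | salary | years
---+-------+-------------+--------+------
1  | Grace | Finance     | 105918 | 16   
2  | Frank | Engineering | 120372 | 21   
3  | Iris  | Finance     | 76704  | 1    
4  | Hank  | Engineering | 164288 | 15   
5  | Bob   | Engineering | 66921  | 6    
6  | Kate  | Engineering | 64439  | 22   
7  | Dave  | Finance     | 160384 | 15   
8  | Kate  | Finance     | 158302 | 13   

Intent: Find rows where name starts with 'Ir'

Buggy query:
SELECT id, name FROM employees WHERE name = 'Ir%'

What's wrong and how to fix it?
Bug: Wildcards only work with LIKE; '=' treats '%' as a literal character

Fix: Use LIKE for wildcard pattern matching

Corrected query:
SELECT id, name FROM employees WHERE name LIKE 'Ir%'

Result:
id | name
---+-----
3  | Iris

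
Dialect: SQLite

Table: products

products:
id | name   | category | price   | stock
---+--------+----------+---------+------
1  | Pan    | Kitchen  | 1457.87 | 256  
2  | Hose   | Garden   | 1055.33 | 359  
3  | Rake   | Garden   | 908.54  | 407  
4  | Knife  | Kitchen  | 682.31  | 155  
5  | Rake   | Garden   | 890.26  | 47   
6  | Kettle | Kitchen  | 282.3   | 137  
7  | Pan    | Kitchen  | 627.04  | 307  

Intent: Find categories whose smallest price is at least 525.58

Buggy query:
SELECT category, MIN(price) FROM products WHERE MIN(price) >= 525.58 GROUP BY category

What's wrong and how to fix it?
Bug: Aggregates like MIN are computed per group after WHERE runs

Fix: Use HAVING for the per-group MIN condition

Corrected query:
SELECT category, MIN(price) FROM products GROUP BY category HAVING MIN(price) >= 525.58

Result:
category | MIN(price)
---------+-----------
Garden   | 890.26    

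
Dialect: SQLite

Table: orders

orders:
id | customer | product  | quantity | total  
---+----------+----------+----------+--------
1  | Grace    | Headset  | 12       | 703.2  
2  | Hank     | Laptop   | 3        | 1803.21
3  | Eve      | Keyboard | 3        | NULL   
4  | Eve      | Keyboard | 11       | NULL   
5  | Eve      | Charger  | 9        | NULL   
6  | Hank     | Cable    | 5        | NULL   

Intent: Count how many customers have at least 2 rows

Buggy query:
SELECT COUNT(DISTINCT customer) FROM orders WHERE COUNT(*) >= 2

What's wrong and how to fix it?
Bug: WHERE filters individual rows, not groups, so a group-level COUNT is invalid there

Fix: Group first with HAVING COUNT(*) >= 2, then COUNT the resulting groups

Corrected query:
SELECT COUNT(*) FROM (SELECT customer FROM orders GROUP BY customer HAVING COUNT(*) >= 2)

Result:
COUNT(*)
--------
2       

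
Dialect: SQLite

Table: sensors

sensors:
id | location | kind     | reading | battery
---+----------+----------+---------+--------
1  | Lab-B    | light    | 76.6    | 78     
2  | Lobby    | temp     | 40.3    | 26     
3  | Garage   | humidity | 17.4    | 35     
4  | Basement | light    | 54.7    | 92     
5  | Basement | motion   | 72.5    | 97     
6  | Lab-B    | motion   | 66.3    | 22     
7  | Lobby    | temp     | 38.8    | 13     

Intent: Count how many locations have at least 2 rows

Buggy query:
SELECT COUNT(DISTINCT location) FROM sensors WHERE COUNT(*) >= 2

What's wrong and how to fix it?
Bug: WHERE filters individual rows, not groups, so a group-level COUNT is invalid there

Fix: Use a subquery that GROUPs and filters with HAVING, then count its rows

Corrected query:
SELECT COUNT(*) FROM (SELECT location FROM sensors GROUP BY location HAVING COUNT(*) >= 2)

Result:
COUNT(*)
--------
3       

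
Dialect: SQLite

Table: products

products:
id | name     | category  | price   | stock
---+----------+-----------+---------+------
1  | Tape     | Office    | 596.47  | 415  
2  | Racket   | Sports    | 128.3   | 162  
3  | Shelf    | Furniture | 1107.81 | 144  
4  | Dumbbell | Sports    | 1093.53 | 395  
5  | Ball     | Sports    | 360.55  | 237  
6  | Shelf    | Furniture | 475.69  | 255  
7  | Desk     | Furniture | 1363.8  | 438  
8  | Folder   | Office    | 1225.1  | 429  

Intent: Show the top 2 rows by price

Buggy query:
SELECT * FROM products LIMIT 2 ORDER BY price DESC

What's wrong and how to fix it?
Bug: LIMIT must come after ORDER BY

Fix: Swap the clauses: ORDER BY first, then LIMIT

Corrected query:
SELECT * FROM products ORDER BY price DESC LIMIT 2

Result:
id | name   | category  | price  | stock
---+--------+-----------+--------+------
7  | Desk   | Furniture | 1363.8 | 438  
8  | Folder | Office    | 1225.1 | 429  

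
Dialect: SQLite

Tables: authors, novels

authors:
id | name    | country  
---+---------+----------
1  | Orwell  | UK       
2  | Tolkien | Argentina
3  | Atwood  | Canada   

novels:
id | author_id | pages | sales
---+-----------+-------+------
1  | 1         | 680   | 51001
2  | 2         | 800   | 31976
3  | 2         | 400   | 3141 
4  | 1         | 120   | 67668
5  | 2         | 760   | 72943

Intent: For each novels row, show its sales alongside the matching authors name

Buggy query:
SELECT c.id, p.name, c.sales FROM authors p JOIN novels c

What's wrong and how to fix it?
Bug: JOIN with no ON clause produces a cartesian product; every novels row pairs with every authors row

Fix: Specify the join condition linking the foreign key to the parent id

Corrected query:
SELECT c.id, p.name, c.sales FROM authors p JOIN novels c ON c.author_id = p.id

Result:
id | name    | sales
---+---------+------
1  | Orwell  | 51001
2  | Tolkien | 31976
3  | Tolkien | 3141 
4  | Orwell  | 67668
5  | Tolkien | 72943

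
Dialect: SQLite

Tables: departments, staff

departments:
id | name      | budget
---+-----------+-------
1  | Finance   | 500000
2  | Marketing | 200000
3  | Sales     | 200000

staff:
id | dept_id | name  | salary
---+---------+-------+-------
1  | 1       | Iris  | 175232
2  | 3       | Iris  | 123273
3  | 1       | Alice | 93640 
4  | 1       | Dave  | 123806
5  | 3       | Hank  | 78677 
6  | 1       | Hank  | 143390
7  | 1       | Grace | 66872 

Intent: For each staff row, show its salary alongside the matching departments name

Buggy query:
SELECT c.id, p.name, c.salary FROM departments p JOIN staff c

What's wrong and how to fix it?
Bug: JOIN with no ON clause produces a cartesian product; every staff row pairs with every departments row

Fix: Add ON c.dept_id = p.id to the JOIN

Corrected query:
SELECT c.id, p.name, c.salary FROM departments p JOIN staff c ON c.dept_id = p.id

Result:
id | name    | salary
---+---------+-------
1  | Finance | 175232
2  | Sales   | 123273
3  | Finance | 93640 
4  | Finance | 123806
5  | Sales   | 78677 
6  | Finance | 143390
7  | Finance | 66872 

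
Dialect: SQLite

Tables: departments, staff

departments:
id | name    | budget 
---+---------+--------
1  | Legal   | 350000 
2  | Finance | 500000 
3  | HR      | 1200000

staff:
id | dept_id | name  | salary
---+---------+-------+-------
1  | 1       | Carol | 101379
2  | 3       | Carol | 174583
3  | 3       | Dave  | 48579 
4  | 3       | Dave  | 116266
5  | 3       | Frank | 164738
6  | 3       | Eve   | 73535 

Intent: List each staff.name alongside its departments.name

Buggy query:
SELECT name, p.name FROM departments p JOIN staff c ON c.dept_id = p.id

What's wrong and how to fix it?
Bug: 'name' exists in both joined tables, so the database can't tell which one is meant

Fix: Prefix ambiguous columns with the table alias

Corrected query:
SELECT c.name, p.name FROM departments p JOIN staff c ON c.dept_id = p.id

Result:
name  | name 
------+------
Carol | Legal
Carol | HR   
Dave  | HR   
Dave  | HR   
Frank | HR   
Eve   | HR   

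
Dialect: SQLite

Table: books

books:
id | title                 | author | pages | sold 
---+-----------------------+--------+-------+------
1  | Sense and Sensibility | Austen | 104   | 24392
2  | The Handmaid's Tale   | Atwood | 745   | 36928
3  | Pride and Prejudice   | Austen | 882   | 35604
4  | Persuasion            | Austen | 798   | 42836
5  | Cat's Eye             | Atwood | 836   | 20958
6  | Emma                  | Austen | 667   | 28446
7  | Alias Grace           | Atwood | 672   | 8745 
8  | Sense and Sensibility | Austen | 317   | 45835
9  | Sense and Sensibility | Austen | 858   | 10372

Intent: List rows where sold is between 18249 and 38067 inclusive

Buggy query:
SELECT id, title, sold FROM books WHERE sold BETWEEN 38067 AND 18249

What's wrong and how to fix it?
Bug: The bounds are reversed; BETWEEN a AND b requires a <= b to match anything

Fix: Write BETWEEN 18249 AND 38067

Corrected query:
SELECT id, title, sold FROM books WHERE sold BETWEEN 18249 AND 38067

Result:
id | title                 | sold 
---+-----------------------+------
1  | Sense and Sensibility | 24392
2  | The Handmaid's Tale   | 36928
3  | Pride and Prejudice   | 35604
5  | Cat's Eye             | 20958
6  | Emma                  | 28446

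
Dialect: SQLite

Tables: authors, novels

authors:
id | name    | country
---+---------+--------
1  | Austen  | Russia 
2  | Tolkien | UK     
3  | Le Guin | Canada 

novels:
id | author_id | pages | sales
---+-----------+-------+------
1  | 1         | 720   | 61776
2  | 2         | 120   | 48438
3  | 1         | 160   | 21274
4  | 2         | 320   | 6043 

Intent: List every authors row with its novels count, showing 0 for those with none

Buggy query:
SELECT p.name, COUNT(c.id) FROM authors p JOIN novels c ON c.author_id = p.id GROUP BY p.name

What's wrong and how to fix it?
Bug: INNER JOIN drops authors rows that have no matching novels rows

Fix: Switch to LEFT JOIN to retain unmatched parent rows

Corrected query:
SELECT p.name, COUNT(c.id) FROM authors p LEFT JOIN novels c ON c.author_id = p.id GROUP BY p.name

Result:
name    | COUNT(c.id)
--------+------------
Austen  | 2          
Le Guin | 0          
Tolkien | 2          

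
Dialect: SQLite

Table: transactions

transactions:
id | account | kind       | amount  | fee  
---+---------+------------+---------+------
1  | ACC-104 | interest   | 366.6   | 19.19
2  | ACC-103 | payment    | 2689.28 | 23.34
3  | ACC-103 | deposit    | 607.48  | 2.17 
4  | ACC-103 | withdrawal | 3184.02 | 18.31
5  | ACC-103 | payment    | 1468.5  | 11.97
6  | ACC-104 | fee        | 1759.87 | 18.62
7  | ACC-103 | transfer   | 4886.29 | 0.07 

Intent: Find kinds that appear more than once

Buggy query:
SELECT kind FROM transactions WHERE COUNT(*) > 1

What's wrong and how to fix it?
Bug: COUNT(*) is an aggregate and cannot be used in WHERE

Fix: GROUP BY kind, then filter groups with HAVING COUNT(*) > 1

Corrected query:
SELECT kind FROM transactions GROUP BY kind HAVING COUNT(*) > 1

Result:
kind   
-------
payment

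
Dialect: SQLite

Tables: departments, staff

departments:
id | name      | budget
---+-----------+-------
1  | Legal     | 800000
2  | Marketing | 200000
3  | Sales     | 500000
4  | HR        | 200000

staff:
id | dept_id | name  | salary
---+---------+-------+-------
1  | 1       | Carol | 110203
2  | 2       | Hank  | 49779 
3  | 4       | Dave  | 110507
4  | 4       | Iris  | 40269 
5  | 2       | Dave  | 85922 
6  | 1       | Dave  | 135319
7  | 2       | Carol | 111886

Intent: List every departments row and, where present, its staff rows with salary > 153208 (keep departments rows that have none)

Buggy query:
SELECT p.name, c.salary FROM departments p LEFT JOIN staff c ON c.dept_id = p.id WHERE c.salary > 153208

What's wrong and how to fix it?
Bug: A WHERE condition on the right-hand table after LEFT JOIN drops unmatched parents

Fix: Move the right-table condition into the ON clause so unmatched parents are kept

Corrected query:
SELECT p.name, c.salary FROM departments p LEFT JOIN staff c ON c.dept_id = p.id AND c.salary > 153208

Result:
name      | salary
----------+-------
Legal     | NULL  
Marketing | NULL  
Sales     | NULL  
HR        | NULL  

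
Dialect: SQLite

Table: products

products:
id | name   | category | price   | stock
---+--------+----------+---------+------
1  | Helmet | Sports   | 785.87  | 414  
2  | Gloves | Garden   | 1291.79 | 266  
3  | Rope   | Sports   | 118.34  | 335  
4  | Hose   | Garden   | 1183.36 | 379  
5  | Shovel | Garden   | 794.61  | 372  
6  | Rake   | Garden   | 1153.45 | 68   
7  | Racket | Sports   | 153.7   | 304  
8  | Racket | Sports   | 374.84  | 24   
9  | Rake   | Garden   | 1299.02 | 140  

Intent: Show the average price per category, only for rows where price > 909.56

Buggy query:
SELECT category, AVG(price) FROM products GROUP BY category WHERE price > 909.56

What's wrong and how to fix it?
Bug: Row-level WHERE must come before GROUP BY in the clause order

Fix: Place WHERE between FROM and GROUP BY

Corrected query:
SELECT category, AVG(price) FROM products WHERE price > 909.56 GROUP BY category

Result:
category | AVG(price)
---------+-----------
Garden   | 1231.905  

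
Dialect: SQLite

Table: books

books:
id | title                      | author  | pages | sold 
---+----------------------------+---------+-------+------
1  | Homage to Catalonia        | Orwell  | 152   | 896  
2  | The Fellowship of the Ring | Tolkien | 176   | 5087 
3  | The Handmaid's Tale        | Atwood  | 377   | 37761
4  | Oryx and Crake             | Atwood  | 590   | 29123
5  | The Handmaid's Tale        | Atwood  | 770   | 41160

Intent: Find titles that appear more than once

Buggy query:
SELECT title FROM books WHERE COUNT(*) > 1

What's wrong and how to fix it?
Bug: COUNT(*) is an aggregate and cannot be used in WHERE

Fix: GROUP BY title, then filter groups with HAVING COUNT(*) > 1

Corrected query:
SELECT title FROM books GROUP BY title HAVING COUNT(*) > 1

Result:
title              
-------------------
The Handmaid's Tale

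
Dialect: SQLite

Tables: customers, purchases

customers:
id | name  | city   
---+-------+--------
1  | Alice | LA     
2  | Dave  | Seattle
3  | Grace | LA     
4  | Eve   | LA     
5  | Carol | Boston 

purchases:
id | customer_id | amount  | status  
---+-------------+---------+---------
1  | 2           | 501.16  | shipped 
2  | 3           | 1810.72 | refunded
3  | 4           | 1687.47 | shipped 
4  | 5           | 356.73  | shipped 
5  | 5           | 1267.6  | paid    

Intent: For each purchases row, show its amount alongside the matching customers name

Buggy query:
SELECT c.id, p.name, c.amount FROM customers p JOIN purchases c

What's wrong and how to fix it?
Bug: JOIN with no ON clause produces a cartesian product; every purchases row pairs with every customers row

Fix: Specify the join condition linking the foreign key to the parent id

Corrected query:
SELECT c.id, p.name, c.amount FROM customers p JOIN purchases c ON c.customer_id = p.id

Result:
id | name  | amount 
---+-------+--------
1  | Dave  | 501.16 
2  | Grace | 1810.72
3  | Eve   | 1687.47
4  | Carol | 356.73 
5  | Carol | 1267.6 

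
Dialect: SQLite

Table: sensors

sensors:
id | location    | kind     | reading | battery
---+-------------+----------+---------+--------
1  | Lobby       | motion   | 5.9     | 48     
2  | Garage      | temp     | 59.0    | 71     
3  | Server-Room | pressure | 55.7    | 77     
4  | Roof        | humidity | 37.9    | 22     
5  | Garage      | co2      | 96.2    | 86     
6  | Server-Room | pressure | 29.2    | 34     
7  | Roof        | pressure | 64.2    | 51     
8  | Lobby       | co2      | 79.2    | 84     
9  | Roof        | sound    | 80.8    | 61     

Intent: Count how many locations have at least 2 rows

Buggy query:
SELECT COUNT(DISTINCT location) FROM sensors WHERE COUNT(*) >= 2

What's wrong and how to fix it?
Bug: WHERE filters individual rows, not groups, so a group-level COUNT is invalid there

Fix: Use a subquery that GROUPs and filters with HAVING, then count its rows

Corrected query:
SELECT COUNT(*) FROM (SELECT location FROM sensors GROUP BY location HAVING COUNT(*) >= 2)

Result:
COUNT(*)
--------
4       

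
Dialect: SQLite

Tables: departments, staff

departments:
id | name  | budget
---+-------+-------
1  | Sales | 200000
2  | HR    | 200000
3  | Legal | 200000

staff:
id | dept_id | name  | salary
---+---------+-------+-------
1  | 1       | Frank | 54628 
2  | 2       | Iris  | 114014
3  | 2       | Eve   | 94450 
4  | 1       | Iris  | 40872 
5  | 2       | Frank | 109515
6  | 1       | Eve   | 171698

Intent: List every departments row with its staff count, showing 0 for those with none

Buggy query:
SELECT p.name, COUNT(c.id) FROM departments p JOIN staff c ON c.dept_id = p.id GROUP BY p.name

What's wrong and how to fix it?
Bug: An inner join excludes parents with zero children

Fix: Switch to LEFT JOIN to retain unmatched parent rows

Corrected query:
SELECT p.name, COUNT(c.id) FROM departments p LEFT JOIN staff c ON c.dept_id = p.id GROUP BY p.name

Result:
name  | COUNT(c.id)
------+------------
HR    | 3          
Legal | 0          
Sales | 3          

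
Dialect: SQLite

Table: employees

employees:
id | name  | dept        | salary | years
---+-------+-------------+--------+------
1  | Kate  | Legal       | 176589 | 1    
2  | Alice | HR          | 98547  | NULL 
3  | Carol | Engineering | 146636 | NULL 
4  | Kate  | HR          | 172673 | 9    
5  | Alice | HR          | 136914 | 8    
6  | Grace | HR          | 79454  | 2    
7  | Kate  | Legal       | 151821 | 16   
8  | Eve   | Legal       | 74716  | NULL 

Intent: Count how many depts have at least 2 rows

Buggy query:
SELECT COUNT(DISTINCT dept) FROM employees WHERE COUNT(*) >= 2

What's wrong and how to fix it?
Bug: COUNT(*) cannot appear in WHERE; the per-group count doesn't exist yet

Fix: Use a subquery that GROUPs and filters with HAVING, then count its rows

Corrected query:
SELECT COUNT(*) FROM (SELECT dept FROM employees GROUP BY dept HAVING COUNT(*) >= 2)

Result:
COUNT(*)
--------
2       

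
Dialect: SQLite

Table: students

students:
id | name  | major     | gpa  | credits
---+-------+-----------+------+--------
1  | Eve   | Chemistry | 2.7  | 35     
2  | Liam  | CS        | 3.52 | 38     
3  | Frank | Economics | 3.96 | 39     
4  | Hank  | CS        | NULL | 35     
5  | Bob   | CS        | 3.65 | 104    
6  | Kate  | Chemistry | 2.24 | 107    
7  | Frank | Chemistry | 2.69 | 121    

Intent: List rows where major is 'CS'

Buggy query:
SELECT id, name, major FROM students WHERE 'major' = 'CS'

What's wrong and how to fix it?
Bug: 'major' in single quotes is a string literal, not the column; the comparison is literal-vs-literal and never true

Fix: Reference the column as major without single quotes

Corrected query:
SELECT id, name, major FROM students WHERE major = 'CS'

Result:
id | name | major
---+------+------
2  | Liam | CS   
4  | Hank | CS   
5  | Bob  | CS   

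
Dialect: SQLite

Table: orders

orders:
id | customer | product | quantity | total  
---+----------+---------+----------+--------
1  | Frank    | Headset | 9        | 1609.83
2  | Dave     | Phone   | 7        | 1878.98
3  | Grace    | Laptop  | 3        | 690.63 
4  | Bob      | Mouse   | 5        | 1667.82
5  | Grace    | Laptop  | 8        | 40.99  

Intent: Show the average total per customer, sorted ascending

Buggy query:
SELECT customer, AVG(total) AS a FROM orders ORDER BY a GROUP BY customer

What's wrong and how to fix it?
Bug: GROUP BY must precede ORDER BY

Fix: Move ORDER BY to the end, after GROUP BY

Corrected query:
SELECT customer, AVG(total) AS a FROM orders GROUP BY customer ORDER BY a

Result:
customer | a      
---------+--------
Grace    | 365.81 
Frank    | 1609.83
Bob      | 1667.82
Dave     | 1878.98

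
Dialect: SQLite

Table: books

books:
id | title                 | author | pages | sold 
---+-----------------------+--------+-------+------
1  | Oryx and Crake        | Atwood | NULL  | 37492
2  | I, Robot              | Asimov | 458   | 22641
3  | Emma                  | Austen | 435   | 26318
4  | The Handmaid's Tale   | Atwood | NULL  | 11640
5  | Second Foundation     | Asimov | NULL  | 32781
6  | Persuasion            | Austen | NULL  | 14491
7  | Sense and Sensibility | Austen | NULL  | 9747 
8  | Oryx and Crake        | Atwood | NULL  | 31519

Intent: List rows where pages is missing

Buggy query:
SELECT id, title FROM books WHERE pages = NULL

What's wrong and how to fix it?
Bug: Comparing to NULL with '=' never matches; NULL = NULL is unknown, not true

Fix: Use IS NULL to test for NULL

Corrected query:
SELECT id, title FROM books WHERE pages IS NULL

Result:
id | title                
---+----------------------
1  | Oryx and Crake       
4  | The Handmaid's Tale  
5  | Second Foundation    
6  | Persuasion           
7  | Sense and Sensibility
8  | Oryx and Crake       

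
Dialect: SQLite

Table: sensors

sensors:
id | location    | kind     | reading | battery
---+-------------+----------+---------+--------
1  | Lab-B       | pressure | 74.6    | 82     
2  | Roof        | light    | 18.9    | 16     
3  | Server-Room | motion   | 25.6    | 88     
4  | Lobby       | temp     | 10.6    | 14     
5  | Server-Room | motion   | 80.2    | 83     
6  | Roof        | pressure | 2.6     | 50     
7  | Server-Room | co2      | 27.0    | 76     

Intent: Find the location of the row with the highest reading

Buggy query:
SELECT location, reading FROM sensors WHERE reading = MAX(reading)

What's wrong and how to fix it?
Bug: WHERE is evaluated per row; an aggregate over the whole table isn't defined there

Fix: Wrap MAX in a scalar subquery so WHERE compares against a single value

Corrected query:
SELECT location, reading FROM sensors WHERE reading = (SELECT MAX(reading) FROM sensors)

Result:
location    | reading
------------+--------
Server-Room | 80.2   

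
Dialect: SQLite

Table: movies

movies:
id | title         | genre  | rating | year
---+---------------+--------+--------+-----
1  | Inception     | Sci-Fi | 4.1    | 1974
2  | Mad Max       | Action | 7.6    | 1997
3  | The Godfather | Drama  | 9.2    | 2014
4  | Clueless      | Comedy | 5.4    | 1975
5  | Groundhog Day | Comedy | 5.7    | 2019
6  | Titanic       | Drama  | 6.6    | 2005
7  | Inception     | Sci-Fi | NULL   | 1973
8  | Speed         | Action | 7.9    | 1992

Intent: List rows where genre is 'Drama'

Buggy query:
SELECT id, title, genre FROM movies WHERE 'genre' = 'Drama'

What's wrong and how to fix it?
Bug: 'genre' in single quotes is a string literal, not the column; the comparison is literal-vs-literal and never true

Fix: Reference the column as genre without single quotes

Corrected query:
SELECT id, title, genre FROM movies WHERE genre = 'Drama'

Result:
id | title         | genre
---+---------------+------
3  | The Godfather | Drama
6  | Titanic       | Drama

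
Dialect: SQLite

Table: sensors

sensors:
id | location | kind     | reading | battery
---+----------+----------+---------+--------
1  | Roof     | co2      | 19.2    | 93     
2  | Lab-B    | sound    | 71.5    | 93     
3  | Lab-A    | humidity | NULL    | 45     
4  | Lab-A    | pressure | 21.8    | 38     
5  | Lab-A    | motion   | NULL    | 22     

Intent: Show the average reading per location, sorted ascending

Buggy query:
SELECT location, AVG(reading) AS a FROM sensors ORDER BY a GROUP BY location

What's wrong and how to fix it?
Bug: ORDER BY appears before GROUP BY; SQL clause order requires GROUP BY first

Fix: Move ORDER BY to the end, after GROUP BY

Corrected query:
SELECT location, AVG(reading) AS a FROM sensors GROUP BY location ORDER BY a

Result:
location | a   
---------+-----
Roof     | 19.2
Lab-A    | 21.8
Lab-B    | 71.5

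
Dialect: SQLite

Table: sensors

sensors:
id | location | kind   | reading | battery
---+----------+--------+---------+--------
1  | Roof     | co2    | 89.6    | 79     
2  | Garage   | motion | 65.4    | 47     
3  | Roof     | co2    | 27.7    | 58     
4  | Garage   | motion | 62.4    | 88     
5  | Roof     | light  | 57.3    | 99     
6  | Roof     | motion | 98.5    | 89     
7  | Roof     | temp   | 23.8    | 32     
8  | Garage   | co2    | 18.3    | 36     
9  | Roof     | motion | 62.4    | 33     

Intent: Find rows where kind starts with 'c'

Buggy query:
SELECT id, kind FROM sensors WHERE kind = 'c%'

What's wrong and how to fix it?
Bug: '=' compares the literal string including the % character; pattern matching needs LIKE

Fix: Use LIKE for wildcard pattern matching

Corrected query:
SELECT id, kind FROM sensors WHERE kind LIKE 'c%'

Result:
id | kind
---+-----
1  | co2 
3  | co2 
8  | co2 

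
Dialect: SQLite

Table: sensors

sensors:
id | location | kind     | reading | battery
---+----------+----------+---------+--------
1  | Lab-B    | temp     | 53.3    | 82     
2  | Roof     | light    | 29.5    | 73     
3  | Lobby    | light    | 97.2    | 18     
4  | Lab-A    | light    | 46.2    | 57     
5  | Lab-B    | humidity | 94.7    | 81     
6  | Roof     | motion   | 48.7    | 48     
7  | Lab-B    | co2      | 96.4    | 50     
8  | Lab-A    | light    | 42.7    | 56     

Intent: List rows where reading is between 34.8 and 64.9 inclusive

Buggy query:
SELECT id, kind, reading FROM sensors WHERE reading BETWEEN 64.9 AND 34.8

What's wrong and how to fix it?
Bug: BETWEEN expects the lower bound first; with 64.9 AND 34.8 the range is empty

Fix: Swap the bounds so the smaller value comes first

Corrected query:
SELECT id, kind, reading FROM sensors WHERE reading BETWEEN 34.8 AND 64.9

Result:
id | kind   | reading
---+--------+--------
1  | temp   | 53.3   
4  | light  | 46.2   
6  | motion | 48.7   
8  | light  | 42.7   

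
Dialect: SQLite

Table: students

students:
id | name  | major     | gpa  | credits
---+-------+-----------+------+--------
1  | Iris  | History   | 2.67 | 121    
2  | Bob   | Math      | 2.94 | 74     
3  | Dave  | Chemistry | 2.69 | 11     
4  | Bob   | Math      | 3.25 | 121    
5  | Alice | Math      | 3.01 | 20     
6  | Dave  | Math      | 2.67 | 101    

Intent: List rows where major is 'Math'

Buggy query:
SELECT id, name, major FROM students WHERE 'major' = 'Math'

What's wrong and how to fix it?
Bug: Single quotes denote string literals in SQL; the column name is being compared as a constant string

Fix: Remove the quotes around the column name (or use double quotes for an identifier)

Corrected query:
SELECT id, name, major FROM students WHERE major = 'Math'

Result:
id | name  | major
---+-------+------
2  | Bob   | Math 
4  | Bob   | Math 
5  | Alice | Math 
6  | Dave  | Math 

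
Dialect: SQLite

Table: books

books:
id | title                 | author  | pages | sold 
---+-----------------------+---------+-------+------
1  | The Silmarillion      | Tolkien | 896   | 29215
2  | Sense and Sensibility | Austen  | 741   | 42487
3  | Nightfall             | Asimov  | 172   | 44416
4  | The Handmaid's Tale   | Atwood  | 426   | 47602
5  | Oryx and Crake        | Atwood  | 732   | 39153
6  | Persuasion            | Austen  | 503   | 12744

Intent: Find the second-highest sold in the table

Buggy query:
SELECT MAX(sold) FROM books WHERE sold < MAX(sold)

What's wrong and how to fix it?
Bug: The inner MAX is an aggregate inside WHERE, which is not allowed

Fix: Put the inner MAX in a scalar subquery

Corrected query:
SELECT MAX(sold) FROM books WHERE sold < (SELECT MAX(sold) FROM books)

Result:
MAX(sold)
---------
44416    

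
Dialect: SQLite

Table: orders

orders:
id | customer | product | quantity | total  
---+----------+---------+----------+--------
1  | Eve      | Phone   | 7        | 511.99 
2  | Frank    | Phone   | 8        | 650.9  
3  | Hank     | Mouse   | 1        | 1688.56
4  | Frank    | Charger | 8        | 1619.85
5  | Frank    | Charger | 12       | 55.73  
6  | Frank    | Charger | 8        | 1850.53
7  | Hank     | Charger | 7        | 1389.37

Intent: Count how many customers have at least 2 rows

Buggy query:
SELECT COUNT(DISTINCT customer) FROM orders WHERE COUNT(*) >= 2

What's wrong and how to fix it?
Bug: WHERE filters individual rows, not groups, so a group-level COUNT is invalid there

Fix: Group first with HAVING COUNT(*) >= 2, then COUNT the resulting groups

Corrected query:
SELECT COUNT(*) FROM (SELECT customer FROM orders GROUP BY customer HAVING COUNT(*) >= 2)

Result:
COUNT(*)
--------
2       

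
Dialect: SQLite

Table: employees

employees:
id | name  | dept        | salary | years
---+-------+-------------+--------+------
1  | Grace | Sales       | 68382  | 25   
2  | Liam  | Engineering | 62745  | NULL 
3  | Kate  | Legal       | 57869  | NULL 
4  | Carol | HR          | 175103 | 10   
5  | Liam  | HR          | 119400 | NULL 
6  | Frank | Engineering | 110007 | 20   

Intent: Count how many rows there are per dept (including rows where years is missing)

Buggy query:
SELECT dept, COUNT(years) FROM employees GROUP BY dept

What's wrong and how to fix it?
Bug: COUNT(years) skips NULLs, so groups with missing years are undercounted

Fix: Replace COUNT(years) with COUNT(*)

Corrected query:
SELECT dept, COUNT(*) FROM employees GROUP BY dept

Result:
dept        | COUNT(*)
------------+---------
Engineering | 2       
HR          | 2       
Legal       | 1       
Sales       | 1       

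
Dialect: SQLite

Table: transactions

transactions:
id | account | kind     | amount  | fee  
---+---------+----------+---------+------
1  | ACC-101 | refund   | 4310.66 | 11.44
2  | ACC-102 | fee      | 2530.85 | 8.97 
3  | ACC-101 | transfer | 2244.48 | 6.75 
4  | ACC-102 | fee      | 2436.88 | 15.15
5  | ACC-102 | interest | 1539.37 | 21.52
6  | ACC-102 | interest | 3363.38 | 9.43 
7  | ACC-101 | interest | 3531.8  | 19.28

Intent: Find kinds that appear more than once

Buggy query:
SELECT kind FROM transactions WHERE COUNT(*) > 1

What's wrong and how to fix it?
Bug: COUNT(*) is an aggregate and cannot be used in WHERE

Fix: Group first, then use HAVING for the count condition

Corrected query:
SELECT kind FROM transactions GROUP BY kind HAVING COUNT(*) > 1

Result:
kind    
--------
fee     
interest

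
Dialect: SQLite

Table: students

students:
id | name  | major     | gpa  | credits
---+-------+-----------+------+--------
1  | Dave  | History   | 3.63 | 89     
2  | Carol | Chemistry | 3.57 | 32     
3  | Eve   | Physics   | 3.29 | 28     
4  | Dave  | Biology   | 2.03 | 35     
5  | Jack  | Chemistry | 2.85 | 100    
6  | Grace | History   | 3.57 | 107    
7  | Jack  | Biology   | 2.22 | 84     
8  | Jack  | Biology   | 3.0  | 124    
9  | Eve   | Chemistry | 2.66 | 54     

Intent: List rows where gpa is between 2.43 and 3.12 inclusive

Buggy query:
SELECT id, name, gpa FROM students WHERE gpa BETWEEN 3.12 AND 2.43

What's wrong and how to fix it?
Bug: The bounds are reversed; BETWEEN a AND b requires a <= b to match anything

Fix: Write BETWEEN 2.43 AND 3.12

Corrected query:
SELECT id, name, gpa FROM students WHERE gpa BETWEEN 2.43 AND 3.12

Result:
id | name | gpa 
---+------+-----
5  | Jack | 2.85
8  | Jack | 3   
9  | Eve  | 2.66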